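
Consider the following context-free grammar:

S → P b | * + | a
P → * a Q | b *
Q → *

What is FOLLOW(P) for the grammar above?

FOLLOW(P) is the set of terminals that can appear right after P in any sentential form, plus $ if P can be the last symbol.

We compute FOLLOW(P) using the standard algorithm.
FOLLOW(S) starts with {$}.
FIRST(P) = {*, b}
FIRST(Q) = {*}
FIRST(S) = {*, a, b}
FOLLOW(P) = {b}
FOLLOW(Q) = {b}
FOLLOW(S) = {$}
Therefore, FOLLOW(P) = {b}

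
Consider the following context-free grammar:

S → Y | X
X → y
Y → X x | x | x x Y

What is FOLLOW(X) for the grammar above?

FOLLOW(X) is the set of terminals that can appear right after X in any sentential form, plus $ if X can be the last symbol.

We compute FOLLOW(X) using the standard algorithm.
FOLLOW(S) starts with {$}.
FIRST(S) = {x, y}
FIRST(X) = {y}
FIRST(Y) = {x, y}
FOLLOW(S) = {$}
FOLLOW(X) = {$, x}
FOLLOW(Y) = {$}
Therefore, FOLLOW(X) = {$, x}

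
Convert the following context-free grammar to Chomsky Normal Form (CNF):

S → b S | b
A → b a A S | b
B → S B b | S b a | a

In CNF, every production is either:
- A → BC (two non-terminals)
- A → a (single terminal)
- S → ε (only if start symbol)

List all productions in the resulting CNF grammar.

TB → b; S → b; TA → a; A → b; B → a; S → TB S; A → TB X0; X0 → TA X1; X1 → A S; B → S X2; X2 → B TB; B → S X3; X3 → TB TA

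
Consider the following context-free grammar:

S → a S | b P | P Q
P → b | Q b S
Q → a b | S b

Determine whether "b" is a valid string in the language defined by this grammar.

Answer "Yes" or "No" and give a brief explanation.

No - no valid derivation exists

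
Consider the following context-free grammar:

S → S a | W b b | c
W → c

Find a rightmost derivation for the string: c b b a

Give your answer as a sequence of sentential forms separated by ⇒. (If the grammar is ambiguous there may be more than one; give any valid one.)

S ⇒ S a ⇒ W b b a ⇒ c b b a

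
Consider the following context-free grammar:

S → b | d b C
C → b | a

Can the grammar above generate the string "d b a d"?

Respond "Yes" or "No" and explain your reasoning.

No - no valid derivation exists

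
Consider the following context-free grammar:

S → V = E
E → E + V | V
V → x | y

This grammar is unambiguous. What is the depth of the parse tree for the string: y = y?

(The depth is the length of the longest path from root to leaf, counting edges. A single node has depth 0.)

3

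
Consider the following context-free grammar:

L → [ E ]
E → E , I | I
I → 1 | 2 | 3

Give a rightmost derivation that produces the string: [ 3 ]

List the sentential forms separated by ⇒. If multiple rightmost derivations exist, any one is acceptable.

L ⇒ [ E ] ⇒ [ I ] ⇒ [ 3 ]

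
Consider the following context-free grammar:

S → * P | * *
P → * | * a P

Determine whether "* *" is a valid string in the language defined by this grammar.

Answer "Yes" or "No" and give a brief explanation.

Yes - a valid derivation exists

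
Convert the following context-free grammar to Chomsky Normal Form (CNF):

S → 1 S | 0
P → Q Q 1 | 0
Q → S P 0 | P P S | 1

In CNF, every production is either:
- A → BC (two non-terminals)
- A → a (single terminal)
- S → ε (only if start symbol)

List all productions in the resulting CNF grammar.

T1 → 1; S → 0; P → 0; T0 → 0; Q → 1; S → T1 S; P → Q X0; X0 → Q T1; Q → S X1; X1 → P T0; Q → P X2; X2 → P S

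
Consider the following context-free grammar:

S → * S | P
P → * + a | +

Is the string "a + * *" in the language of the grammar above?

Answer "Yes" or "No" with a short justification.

No - no valid derivation exists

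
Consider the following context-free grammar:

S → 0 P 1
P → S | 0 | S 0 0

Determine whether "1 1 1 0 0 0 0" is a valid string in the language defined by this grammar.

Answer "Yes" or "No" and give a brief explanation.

No - no valid derivation exists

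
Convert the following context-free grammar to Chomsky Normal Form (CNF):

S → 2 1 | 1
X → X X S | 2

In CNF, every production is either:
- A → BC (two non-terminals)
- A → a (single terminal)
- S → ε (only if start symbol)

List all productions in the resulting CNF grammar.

T2 → 2; T1 → 1; S → 1; X → 2; S → T2 T1; X → X X0; X0 → X S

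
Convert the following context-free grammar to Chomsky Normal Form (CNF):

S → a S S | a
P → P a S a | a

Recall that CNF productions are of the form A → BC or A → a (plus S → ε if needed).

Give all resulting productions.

TA → a; S → a; P → a; S → TA X0; X0 → S S; P → P X1; X1 → TA X2; X2 → S TA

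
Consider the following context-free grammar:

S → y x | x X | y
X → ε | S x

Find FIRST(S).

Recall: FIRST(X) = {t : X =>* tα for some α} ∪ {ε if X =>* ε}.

We compute FIRST(S) using the standard algorithm.
FIRST(S) = {x, y}
FIRST(X) = {x, y, ε}
Therefore, FIRST(S) = {x, y}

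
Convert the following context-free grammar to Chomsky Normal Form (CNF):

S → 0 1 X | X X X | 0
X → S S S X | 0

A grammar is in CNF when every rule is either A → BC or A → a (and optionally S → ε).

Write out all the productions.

T0 → 0; T1 → 1; S → 0; X → 0; S → T0 X0; X0 → T1 X; S → X X1; X1 → X X; X → S X2; X2 → S X3; X3 → S X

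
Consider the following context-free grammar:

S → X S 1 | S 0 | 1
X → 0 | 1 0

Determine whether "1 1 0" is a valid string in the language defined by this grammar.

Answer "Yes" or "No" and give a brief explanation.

No - no valid derivation exists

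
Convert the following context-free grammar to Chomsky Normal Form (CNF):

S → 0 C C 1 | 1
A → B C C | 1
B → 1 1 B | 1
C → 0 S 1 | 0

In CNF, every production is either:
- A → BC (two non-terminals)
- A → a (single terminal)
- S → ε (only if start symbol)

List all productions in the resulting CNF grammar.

T0 → 0; T1 → 1; S → 1; A → 1; B → 1; C → 0; S → T0 X0; X0 → C X1; X1 → C T1; A → B X2; X2 → C C; B → T1 X3; X3 → T1 B; C → T0 X4; X4 → S T1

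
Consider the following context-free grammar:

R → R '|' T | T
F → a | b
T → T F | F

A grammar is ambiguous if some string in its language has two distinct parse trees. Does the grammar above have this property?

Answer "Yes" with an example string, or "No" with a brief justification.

No - the grammar is unambiguous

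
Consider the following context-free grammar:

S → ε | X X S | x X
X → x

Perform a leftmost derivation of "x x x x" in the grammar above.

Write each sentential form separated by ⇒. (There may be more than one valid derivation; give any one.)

S ⇒ X X S ⇒ x X S ⇒ x x S ⇒ x x x X ⇒ x x x x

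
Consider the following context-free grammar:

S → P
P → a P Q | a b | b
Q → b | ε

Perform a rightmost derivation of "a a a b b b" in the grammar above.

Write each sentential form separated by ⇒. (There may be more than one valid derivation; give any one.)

S ⇒ P ⇒ a P Q ⇒ a P b ⇒ a a P Q b ⇒ a a P b b ⇒ a a a b b b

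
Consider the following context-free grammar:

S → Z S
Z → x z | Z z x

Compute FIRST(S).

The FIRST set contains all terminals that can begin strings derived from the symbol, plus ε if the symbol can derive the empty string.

We compute FIRST(S) using the standard algorithm.
FIRST(S) = {x}
FIRST(Z) = {x}
Therefore, FIRST(S) = {x}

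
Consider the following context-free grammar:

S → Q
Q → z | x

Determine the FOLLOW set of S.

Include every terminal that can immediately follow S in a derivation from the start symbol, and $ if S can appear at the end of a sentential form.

We compute FOLLOW(S) using the standard algorithm.
FOLLOW(S) starts with {$}.
FIRST(Q) = {x, z}
FIRST(S) = {x, z}
FOLLOW(Q) = {$}
FOLLOW(S) = {$}
Therefore, FOLLOW(S) = {$}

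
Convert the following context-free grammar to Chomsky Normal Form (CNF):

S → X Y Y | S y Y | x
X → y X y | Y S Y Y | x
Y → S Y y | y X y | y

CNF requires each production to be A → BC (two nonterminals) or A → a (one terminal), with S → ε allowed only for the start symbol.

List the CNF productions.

TY → y; S → x; X → x; Y → y; S → X X0; X0 → Y Y; S → S X1; X1 → TY Y; X → TY X2; X2 → X TY; X → Y X3; X3 → S X4; X4 → Y Y; Y → S X5; X5 → Y TY; Y → TY X6; X6 → X TY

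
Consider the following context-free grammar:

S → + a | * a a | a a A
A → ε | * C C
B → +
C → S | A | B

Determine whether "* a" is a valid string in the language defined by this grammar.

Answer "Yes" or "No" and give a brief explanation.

No - no valid derivation exists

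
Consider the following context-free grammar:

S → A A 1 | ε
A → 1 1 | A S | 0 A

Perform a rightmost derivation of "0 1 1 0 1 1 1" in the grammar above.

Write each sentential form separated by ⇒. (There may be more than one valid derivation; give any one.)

S ⇒ A A 1 ⇒ A 0 A 1 ⇒ A 0 1 1 1 ⇒ 0 A 0 1 1 1 ⇒ 0 1 1 0 1 1 1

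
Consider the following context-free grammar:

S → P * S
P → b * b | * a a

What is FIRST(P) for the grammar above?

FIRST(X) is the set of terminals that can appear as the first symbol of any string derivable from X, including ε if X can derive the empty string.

We compute FIRST(P) using the standard algorithm.
FIRST(P) = {*, b}
FIRST(S) = {*, b}
Therefore, FIRST(P) = {*, b}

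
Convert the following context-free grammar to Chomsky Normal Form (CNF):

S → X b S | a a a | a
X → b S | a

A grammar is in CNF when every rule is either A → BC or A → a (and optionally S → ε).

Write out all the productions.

TB → b; TA → a; S → a; X → a; S → X X0; X0 → TB S; S → TA X1; X1 → TA TA; X → TB S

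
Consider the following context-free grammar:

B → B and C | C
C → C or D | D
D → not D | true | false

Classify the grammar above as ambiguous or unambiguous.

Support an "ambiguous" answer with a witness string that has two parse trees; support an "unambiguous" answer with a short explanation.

Unambiguous - every string in the language has a unique parse tree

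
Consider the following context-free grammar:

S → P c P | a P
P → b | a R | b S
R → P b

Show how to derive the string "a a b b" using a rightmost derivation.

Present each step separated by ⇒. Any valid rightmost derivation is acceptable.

S ⇒ a P ⇒ a a R ⇒ a a P b ⇒ a a b b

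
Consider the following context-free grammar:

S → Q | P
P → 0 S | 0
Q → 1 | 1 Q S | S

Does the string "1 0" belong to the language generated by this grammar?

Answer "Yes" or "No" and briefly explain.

No - no valid derivation exists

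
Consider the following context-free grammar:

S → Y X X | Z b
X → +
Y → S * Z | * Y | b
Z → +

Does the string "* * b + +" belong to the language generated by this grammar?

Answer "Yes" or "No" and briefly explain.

Yes - a valid derivation exists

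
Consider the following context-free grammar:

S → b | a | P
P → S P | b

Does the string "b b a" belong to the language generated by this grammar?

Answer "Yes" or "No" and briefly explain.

No - no valid derivation exists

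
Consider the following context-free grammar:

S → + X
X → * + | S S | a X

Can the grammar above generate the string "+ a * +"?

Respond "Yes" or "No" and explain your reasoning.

Yes - a valid derivation exists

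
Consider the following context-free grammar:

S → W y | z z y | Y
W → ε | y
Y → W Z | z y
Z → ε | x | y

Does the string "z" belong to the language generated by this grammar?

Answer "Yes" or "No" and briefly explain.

No - no valid derivation exists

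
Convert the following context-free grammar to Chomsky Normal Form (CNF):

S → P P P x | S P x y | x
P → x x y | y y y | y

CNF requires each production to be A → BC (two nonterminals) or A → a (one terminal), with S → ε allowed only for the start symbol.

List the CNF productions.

TX → x; TY → y; S → x; P → y; S → P X0; X0 → P X1; X1 → P TX; S → S X2; X2 → P X3; X3 → TX TY; P → TX X4; X4 → TX TY; P → TY X5; X5 → TY TY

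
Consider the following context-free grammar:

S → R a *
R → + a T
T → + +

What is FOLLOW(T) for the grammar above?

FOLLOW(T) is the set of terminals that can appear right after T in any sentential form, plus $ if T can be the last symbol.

We compute FOLLOW(T) using the standard algorithm.
FOLLOW(S) starts with {$}.
FIRST(R) = {+}
FIRST(S) = {+}
FIRST(T) = {+}
FOLLOW(R) = {a}
FOLLOW(S) = {$}
FOLLOW(T) = {a}
Therefore, FOLLOW(T) = {a}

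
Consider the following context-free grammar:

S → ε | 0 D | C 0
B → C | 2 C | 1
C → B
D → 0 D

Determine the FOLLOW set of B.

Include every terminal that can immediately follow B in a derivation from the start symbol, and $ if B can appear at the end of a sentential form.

We compute FOLLOW(B) using the standard algorithm.
FOLLOW(S) starts with {$}.
FIRST(B) = {1, 2}
FIRST(C) = {1, 2}
FIRST(D) = {0}
FIRST(S) = {0, 1, 2, ε}
FOLLOW(B) = {0}
FOLLOW(C) = {0}
FOLLOW(D) = {$}
FOLLOW(S) = {$}
Therefore, FOLLOW(B) = {0}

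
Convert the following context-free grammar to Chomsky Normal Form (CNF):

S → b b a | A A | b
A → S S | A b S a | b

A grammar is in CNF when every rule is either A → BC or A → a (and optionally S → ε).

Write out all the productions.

TB → b; TA → a; S → b; A → b; S → TB X0; X0 → TB TA; S → A A; A → S S; A → A X1; X1 → TB X2; X2 → S TA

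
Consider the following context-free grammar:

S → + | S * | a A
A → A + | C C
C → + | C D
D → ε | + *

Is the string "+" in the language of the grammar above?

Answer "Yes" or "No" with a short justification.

Yes - a valid derivation exists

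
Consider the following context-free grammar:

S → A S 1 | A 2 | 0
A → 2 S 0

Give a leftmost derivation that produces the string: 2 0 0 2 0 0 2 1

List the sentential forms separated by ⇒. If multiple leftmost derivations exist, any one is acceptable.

S ⇒ A S 1 ⇒ 2 S 0 S 1 ⇒ 2 0 0 S 1 ⇒ 2 0 0 A 2 1 ⇒ 2 0 0 2 S 0 2 1 ⇒ 2 0 0 2 0 0 2 1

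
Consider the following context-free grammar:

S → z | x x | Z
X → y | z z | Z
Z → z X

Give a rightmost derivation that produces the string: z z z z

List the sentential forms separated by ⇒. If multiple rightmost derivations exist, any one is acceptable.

S ⇒ Z ⇒ z X ⇒ z Z ⇒ z z X ⇒ z z z z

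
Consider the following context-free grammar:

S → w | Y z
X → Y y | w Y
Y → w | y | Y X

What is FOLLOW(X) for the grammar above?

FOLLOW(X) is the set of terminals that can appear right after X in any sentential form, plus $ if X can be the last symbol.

We compute FOLLOW(X) using the standard algorithm.
FOLLOW(S) starts with {$}.
FIRST(S) = {w, y}
FIRST(X) = {w, y}
FIRST(Y) = {w, y}
FOLLOW(S) = {$}
FOLLOW(X) = {w, y, z}
FOLLOW(Y) = {w, y, z}
Therefore, FOLLOW(X) = {w, y, z}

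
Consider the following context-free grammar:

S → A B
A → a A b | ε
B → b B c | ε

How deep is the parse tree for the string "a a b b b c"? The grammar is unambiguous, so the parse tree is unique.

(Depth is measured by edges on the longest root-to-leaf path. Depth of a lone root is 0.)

4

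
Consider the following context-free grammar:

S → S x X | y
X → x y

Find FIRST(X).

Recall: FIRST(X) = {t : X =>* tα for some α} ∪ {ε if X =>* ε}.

We compute FIRST(X) using the standard algorithm.
FIRST(S) = {y}
FIRST(X) = {x}
Therefore, FIRST(X) = {x}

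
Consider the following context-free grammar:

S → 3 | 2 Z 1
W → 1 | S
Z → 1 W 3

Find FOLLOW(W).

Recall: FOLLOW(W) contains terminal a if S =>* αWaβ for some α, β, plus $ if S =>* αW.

We compute FOLLOW(W) using the standard algorithm.
FOLLOW(S) starts with {$}.
FIRST(S) = {2, 3}
FIRST(W) = {1, 2, 3}
FIRST(Z) = {1}
FOLLOW(S) = {$, 3}
FOLLOW(W) = {3}
FOLLOW(Z) = {1}
Therefore, FOLLOW(W) = {3}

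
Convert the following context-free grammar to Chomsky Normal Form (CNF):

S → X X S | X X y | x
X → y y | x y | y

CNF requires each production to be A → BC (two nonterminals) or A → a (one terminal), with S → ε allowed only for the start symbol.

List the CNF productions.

TY → y; S → x; TX → x; X → y; S → X X0; X0 → X S; S → X X1; X1 → X TY; X → TY TY; X → TX TY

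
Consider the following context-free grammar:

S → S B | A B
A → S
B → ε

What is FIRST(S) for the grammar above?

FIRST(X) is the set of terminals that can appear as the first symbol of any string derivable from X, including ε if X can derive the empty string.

We compute FIRST(S) using the standard algorithm.
FIRST(A) = {}
FIRST(B) = {ε}
FIRST(S) = {}
Therefore, FIRST(S) = {}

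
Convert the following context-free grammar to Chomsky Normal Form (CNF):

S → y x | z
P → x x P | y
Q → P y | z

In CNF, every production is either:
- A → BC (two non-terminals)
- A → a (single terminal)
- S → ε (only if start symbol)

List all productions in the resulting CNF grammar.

TY → y; TX → x; S → z; P → y; Q → z; S → TY TX; P → TX X0; X0 → TX P; Q → P TY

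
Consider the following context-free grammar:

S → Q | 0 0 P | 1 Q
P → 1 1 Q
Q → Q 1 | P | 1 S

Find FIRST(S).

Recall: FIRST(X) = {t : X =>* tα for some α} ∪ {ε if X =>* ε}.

We compute FIRST(S) using the standard algorithm.
FIRST(P) = {1}
FIRST(Q) = {1}
FIRST(S) = {0, 1}
Therefore, FIRST(S) = {0, 1}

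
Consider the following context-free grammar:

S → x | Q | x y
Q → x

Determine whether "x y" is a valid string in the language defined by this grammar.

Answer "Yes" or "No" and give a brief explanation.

Yes - a valid derivation exists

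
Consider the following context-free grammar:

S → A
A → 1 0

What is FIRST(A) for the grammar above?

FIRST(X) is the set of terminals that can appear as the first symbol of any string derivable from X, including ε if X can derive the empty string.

We compute FIRST(A) using the standard algorithm.
FIRST(A) = {1}
FIRST(S) = {1}
Therefore, FIRST(A) = {1}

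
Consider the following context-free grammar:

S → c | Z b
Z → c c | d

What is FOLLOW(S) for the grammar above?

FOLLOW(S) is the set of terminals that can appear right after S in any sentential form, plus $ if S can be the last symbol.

We compute FOLLOW(S) using the standard algorithm.
FOLLOW(S) starts with {$}.
FIRST(S) = {c, d}
FIRST(Z) = {c, d}
FOLLOW(S) = {$}
FOLLOW(Z) = {b}
Therefore, FOLLOW(S) = {$}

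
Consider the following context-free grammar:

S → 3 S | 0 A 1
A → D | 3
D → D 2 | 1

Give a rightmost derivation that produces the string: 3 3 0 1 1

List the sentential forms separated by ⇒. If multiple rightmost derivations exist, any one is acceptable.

S ⇒ 3 S ⇒ 3 3 S ⇒ 3 3 0 A 1 ⇒ 3 3 0 D 1 ⇒ 3 3 0 1 1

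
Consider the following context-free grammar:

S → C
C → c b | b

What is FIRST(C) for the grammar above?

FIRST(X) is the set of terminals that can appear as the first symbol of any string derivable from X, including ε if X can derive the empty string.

We compute FIRST(C) using the standard algorithm.
FIRST(C) = {b, c}
FIRST(S) = {b, c}
Therefore, FIRST(C) = {b, c}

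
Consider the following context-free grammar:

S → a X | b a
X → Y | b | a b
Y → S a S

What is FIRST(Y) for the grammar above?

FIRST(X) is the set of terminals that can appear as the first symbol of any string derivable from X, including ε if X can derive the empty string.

We compute FIRST(Y) using the standard algorithm.
FIRST(S) = {a, b}
FIRST(X) = {a, b}
FIRST(Y) = {a, b}
Therefore, FIRST(Y) = {a, b}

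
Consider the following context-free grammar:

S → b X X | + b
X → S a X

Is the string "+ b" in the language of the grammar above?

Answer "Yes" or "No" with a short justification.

Yes - a valid derivation exists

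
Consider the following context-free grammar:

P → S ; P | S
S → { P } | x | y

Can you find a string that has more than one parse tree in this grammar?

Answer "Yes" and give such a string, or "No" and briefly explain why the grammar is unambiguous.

No - the grammar is unambiguous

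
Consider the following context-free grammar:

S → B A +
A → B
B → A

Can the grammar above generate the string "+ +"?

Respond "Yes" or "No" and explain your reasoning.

No - no valid derivation exists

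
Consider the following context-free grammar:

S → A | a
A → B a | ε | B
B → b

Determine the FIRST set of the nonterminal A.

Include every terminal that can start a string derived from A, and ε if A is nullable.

We compute FIRST(A) using the standard algorithm.
FIRST(A) = {b, ε}
FIRST(B) = {b}
FIRST(S) = {a, b, ε}
Therefore, FIRST(A) = {b, ε}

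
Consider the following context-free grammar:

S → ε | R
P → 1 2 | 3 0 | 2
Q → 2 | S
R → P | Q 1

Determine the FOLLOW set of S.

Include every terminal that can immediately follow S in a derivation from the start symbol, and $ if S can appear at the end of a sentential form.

We compute FOLLOW(S) using the standard algorithm.
FOLLOW(S) starts with {$}.
FIRST(P) = {1, 2, 3}
FIRST(Q) = {1, 2, 3, ε}
FIRST(R) = {1, 2, 3}
FIRST(S) = {1, 2, 3, ε}
FOLLOW(P) = {$, 1}
FOLLOW(Q) = {1}
FOLLOW(R) = {$, 1}
FOLLOW(S) = {$, 1}
Therefore, FOLLOW(S) = {$, 1}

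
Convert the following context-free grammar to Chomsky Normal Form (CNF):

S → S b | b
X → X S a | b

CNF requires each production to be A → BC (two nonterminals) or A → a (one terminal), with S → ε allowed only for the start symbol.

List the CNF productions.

TB → b; S → b; TA → a; X → b; S → S TB; X → X X0; X0 → S TA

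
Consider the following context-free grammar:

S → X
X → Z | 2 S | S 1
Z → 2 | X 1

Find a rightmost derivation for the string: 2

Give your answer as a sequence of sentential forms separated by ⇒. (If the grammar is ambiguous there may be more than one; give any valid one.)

S ⇒ X ⇒ Z ⇒ 2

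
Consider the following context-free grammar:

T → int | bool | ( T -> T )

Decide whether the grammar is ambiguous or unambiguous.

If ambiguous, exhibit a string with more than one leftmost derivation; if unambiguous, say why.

Unambiguous - every string in the language has a unique leftmost derivation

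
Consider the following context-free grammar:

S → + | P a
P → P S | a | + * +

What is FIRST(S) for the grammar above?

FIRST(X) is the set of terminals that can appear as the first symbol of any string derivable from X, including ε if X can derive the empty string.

We compute FIRST(S) using the standard algorithm.
FIRST(P) = {+, a}
FIRST(S) = {+, a}
Therefore, FIRST(S) = {+, a}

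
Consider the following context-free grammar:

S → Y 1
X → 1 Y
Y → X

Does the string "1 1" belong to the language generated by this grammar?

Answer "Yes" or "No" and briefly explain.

No - no valid derivation exists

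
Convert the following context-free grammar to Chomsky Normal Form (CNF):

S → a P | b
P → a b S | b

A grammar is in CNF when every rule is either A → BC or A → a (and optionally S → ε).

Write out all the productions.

TA → a; S → b; TB → b; P → b; S → TA P; P → TA X0; X0 → TB S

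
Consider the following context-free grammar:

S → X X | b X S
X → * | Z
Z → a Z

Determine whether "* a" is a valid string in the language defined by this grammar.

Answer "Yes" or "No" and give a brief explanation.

No - no valid derivation exists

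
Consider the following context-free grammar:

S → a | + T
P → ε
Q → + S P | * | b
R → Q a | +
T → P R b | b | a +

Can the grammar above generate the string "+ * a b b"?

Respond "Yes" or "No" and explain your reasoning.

No - no valid derivation exists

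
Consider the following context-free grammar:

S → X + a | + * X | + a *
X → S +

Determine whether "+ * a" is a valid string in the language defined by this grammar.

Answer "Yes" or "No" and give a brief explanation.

No - no valid derivation exists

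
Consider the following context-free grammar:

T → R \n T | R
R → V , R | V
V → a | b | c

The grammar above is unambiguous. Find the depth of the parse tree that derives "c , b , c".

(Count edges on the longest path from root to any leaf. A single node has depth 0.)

5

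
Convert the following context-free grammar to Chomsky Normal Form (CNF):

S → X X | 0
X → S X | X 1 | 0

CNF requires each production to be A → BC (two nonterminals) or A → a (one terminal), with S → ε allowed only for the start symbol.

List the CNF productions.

S → 0; T1 → 1; X → 0; S → X X; X → S X; X → X T1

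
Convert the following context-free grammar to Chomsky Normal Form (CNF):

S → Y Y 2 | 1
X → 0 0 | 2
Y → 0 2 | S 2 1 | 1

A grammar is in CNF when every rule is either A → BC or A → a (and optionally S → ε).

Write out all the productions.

T2 → 2; S → 1; T0 → 0; X → 2; T1 → 1; Y → 1; S → Y X0; X0 → Y T2; X → T0 T0; Y → T0 T2; Y → S X1; X1 → T2 T1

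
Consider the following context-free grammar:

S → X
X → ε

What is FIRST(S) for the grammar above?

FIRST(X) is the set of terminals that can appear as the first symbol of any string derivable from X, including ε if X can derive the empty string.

We compute FIRST(S) using the standard algorithm.
FIRST(S) = {ε}
FIRST(X) = {ε}
Therefore, FIRST(S) = {ε}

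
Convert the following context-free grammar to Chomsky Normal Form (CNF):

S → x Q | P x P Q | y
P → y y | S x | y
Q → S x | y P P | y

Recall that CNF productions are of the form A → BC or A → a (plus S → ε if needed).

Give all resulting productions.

TX → x; S → y; TY → y; P → y; Q → y; S → TX Q; S → P X0; X0 → TX X1; X1 → P Q; P → TY TY; P → S TX; Q → S TX; Q → TY X2; X2 → P P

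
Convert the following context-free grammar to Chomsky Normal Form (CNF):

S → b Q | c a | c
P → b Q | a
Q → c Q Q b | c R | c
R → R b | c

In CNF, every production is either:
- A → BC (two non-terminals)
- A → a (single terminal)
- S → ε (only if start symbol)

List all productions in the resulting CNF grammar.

TB → b; TC → c; TA → a; S → c; P → a; Q → c; R → c; S → TB Q; S → TC TA; P → TB Q; Q → TC X0; X0 → Q X1; X1 → Q TB; Q → TC R; R → R TB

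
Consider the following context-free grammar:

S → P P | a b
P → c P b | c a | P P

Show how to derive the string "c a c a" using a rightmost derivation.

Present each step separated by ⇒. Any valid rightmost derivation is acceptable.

S ⇒ P P ⇒ P c a ⇒ c a c a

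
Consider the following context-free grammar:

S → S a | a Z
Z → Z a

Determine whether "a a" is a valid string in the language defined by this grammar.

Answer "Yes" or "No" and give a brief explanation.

No - no valid derivation exists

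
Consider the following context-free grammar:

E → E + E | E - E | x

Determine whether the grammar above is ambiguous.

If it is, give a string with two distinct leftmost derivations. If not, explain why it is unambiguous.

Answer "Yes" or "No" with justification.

Yes - the string 'x + x - x + x - x' has two distinct leftmost derivations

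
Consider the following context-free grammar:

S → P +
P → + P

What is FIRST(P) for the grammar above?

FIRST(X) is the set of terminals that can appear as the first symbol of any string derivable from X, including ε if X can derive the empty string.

We compute FIRST(P) using the standard algorithm.
FIRST(P) = {+}
FIRST(S) = {+}
Therefore, FIRST(P) = {+}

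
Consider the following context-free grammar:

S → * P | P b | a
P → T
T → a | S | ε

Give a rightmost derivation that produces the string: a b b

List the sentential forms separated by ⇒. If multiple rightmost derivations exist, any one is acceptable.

S ⇒ P b ⇒ T b ⇒ S b ⇒ P b b ⇒ T b b ⇒ a b b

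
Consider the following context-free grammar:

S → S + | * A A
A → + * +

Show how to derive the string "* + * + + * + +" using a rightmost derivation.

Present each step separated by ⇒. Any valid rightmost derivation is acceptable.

S ⇒ S + ⇒ * A A + ⇒ * A + * + + ⇒ * + * + + * + +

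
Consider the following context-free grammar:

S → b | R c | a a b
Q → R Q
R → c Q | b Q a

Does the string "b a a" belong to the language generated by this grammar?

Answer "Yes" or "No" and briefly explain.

No - no valid derivation exists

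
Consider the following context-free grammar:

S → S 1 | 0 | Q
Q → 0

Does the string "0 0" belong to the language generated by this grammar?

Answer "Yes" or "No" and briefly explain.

No - no valid derivation exists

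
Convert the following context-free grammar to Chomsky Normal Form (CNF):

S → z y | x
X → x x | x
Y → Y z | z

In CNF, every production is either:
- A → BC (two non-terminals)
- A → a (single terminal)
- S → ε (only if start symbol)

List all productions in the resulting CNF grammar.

TZ → z; TY → y; S → x; TX → x; X → x; Y → z; S → TZ TY; X → TX TX; Y → Y TZ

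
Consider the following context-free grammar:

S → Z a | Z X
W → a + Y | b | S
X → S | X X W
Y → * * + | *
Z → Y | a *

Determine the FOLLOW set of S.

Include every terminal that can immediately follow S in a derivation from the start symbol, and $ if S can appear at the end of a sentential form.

We compute FOLLOW(S) using the standard algorithm.
FOLLOW(S) starts with {$}.
FIRST(S) = {*, a}
FIRST(W) = {*, a, b}
FIRST(X) = {*, a}
FIRST(Y) = {*}
FIRST(Z) = {*, a}
FOLLOW(S) = {$, *, a, b}
FOLLOW(W) = {$, *, a, b}
FOLLOW(X) = {$, *, a, b}
FOLLOW(Y) = {$, *, a, b}
FOLLOW(Z) = {*, a}
Therefore, FOLLOW(S) = {$, *, a, b}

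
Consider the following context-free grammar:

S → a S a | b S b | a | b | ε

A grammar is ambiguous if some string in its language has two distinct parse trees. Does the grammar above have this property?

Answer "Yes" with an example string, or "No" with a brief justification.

No - the grammar is unambiguous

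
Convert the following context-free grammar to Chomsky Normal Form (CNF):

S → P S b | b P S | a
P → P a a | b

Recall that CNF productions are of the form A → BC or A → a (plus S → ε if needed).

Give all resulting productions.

TB → b; S → a; TA → a; P → b; S → P X0; X0 → S TB; S → TB X1; X1 → P S; P → P X2; X2 → TA TA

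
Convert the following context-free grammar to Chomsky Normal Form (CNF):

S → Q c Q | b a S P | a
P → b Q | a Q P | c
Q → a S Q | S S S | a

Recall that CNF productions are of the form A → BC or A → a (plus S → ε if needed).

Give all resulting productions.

TC → c; TB → b; TA → a; S → a; P → c; Q → a; S → Q X0; X0 → TC Q; S → TB X1; X1 → TA X2; X2 → S P; P → TB Q; P → TA X3; X3 → Q P; Q → TA X4; X4 → S Q; Q → S X5; X5 → S S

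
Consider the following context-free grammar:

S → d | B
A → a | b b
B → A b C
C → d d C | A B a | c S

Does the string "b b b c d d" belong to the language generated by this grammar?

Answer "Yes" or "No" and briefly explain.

No - no valid derivation exists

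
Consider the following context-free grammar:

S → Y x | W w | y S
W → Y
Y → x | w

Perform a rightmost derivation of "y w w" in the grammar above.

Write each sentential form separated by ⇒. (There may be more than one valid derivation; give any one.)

S ⇒ y S ⇒ y W w ⇒ y Y w ⇒ y w w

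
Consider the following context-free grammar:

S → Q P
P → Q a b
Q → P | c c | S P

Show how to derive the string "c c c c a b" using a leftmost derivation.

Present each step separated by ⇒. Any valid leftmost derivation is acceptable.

S ⇒ Q P ⇒ c c P ⇒ c c Q a b ⇒ c c c c a b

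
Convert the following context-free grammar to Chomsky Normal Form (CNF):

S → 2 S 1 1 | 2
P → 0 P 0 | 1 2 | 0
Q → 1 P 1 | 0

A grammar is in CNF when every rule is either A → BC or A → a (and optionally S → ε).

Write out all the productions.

T2 → 2; T1 → 1; S → 2; T0 → 0; P → 0; Q → 0; S → T2 X0; X0 → S X1; X1 → T1 T1; P → T0 X2; X2 → P T0; P → T1 T2; Q → T1 X3; X3 → P T1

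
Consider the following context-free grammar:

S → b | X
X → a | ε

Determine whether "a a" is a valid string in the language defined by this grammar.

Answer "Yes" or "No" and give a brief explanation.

No - no valid derivation exists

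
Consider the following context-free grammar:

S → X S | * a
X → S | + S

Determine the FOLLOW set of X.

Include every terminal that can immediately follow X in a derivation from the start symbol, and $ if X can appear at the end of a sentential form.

We compute FOLLOW(X) using the standard algorithm.
FOLLOW(S) starts with {$}.
FIRST(S) = {*, +}
FIRST(X) = {*, +}
FOLLOW(S) = {$, *, +}
FOLLOW(X) = {*, +}
Therefore, FOLLOW(X) = {*, +}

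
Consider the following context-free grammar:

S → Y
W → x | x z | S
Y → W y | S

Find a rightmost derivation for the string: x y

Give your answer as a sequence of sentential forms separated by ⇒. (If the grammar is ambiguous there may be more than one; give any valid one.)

S ⇒ Y ⇒ W y ⇒ x y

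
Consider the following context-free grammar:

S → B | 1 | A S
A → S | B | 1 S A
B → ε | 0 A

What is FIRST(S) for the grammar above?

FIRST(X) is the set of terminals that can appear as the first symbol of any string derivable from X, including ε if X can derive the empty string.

We compute FIRST(S) using the standard algorithm.
FIRST(A) = {0, 1, ε}
FIRST(B) = {0, ε}
FIRST(S) = {0, 1, ε}
Therefore, FIRST(S) = {0, 1, ε}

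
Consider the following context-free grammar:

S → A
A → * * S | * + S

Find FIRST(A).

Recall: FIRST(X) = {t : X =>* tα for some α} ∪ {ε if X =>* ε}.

We compute FIRST(A) using the standard algorithm.
FIRST(A) = {*}
FIRST(S) = {*}
Therefore, FIRST(A) = {*}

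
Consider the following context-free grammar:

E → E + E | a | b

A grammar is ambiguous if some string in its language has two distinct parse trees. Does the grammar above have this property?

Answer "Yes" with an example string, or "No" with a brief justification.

Yes - the string 'b + a + a + b' has two distinct parse trees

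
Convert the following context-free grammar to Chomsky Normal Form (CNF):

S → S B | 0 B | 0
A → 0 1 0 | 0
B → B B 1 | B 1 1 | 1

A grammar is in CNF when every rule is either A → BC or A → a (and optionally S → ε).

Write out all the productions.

T0 → 0; S → 0; T1 → 1; A → 0; B → 1; S → S B; S → T0 B; A → T0 X0; X0 → T1 T0; B → B X1; X1 → B T1; B → B X2; X2 → T1 T1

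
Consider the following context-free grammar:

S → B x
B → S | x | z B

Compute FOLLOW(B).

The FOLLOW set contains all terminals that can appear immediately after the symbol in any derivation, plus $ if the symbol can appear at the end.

We compute FOLLOW(B) using the standard algorithm.
FOLLOW(S) starts with {$}.
FIRST(B) = {x, z}
FIRST(S) = {x, z}
FOLLOW(B) = {x}
FOLLOW(S) = {$, x}
Therefore, FOLLOW(B) = {x}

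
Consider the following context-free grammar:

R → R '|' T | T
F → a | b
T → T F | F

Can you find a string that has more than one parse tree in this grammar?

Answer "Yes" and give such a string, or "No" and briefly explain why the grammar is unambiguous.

No - the grammar is unambiguous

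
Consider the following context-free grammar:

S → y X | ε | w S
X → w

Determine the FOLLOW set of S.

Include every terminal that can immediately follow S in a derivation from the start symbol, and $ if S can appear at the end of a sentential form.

We compute FOLLOW(S) using the standard algorithm.
FOLLOW(S) starts with {$}.
FIRST(S) = {w, y, ε}
FIRST(X) = {w}
FOLLOW(S) = {$}
FOLLOW(X) = {$}
Therefore, FOLLOW(S) = {$}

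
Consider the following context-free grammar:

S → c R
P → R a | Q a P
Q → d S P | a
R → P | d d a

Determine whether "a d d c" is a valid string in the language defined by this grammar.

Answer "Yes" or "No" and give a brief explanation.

No - no valid derivation exists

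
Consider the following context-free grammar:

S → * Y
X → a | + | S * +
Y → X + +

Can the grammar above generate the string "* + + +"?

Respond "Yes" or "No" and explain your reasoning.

Yes - a valid derivation exists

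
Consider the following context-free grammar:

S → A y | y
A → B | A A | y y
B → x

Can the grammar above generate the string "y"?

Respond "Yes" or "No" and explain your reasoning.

Yes - a valid derivation exists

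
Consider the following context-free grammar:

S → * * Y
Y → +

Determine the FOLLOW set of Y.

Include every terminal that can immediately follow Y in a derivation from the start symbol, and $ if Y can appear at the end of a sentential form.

We compute FOLLOW(Y) using the standard algorithm.
FOLLOW(S) starts with {$}.
FIRST(S) = {*}
FIRST(Y) = {+}
FOLLOW(S) = {$}
FOLLOW(Y) = {$}
Therefore, FOLLOW(Y) = {$}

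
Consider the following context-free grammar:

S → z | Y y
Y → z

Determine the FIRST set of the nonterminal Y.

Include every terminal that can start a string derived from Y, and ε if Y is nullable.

We compute FIRST(Y) using the standard algorithm.
FIRST(S) = {z}
FIRST(Y) = {z}
Therefore, FIRST(Y) = {z}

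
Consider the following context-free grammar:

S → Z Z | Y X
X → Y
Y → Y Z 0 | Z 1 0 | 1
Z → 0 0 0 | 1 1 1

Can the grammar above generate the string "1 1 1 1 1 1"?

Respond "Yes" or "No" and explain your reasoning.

Yes - a valid derivation exists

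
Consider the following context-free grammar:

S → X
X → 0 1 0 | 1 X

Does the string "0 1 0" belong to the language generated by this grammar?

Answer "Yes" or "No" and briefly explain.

Yes - a valid derivation exists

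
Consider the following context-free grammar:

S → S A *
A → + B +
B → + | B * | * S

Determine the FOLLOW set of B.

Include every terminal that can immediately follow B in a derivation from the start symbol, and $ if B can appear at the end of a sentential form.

We compute FOLLOW(B) using the standard algorithm.
FOLLOW(S) starts with {$}.
FIRST(A) = {+}
FIRST(B) = {*, +}
FIRST(S) = {}
FOLLOW(A) = {*}
FOLLOW(B) = {*, +}
FOLLOW(S) = {$, *, +}
Therefore, FOLLOW(B) = {*, +}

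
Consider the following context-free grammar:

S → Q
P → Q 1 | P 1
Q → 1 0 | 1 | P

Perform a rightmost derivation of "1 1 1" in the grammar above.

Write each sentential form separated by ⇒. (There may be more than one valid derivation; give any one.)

S ⇒ Q ⇒ P ⇒ P 1 ⇒ Q 1 1 ⇒ 1 1 1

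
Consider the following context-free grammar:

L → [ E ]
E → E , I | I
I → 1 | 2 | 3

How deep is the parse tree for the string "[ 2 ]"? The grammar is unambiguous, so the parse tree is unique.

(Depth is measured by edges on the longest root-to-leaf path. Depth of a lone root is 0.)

3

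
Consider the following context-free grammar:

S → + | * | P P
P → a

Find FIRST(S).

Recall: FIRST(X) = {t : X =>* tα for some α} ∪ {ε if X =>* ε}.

We compute FIRST(S) using the standard algorithm.
FIRST(P) = {a}
FIRST(S) = {*, +, a}
Therefore, FIRST(S) = {*, +, a}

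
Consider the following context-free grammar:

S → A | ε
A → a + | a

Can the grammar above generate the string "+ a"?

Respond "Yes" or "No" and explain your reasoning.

No - no valid derivation exists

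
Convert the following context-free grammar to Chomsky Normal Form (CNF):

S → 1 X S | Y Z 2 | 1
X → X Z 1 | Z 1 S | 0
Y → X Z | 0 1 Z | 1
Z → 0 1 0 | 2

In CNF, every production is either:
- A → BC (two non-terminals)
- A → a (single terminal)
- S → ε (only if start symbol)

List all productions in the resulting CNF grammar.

T1 → 1; T2 → 2; S → 1; X → 0; T0 → 0; Y → 1; Z → 2; S → T1 X0; X0 → X S; S → Y X1; X1 → Z T2; X → X X2; X2 → Z T1; X → Z X3; X3 → T1 S; Y → X Z; Y → T0 X4; X4 → T1 Z; Z → T0 X5; X5 → T1 T0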